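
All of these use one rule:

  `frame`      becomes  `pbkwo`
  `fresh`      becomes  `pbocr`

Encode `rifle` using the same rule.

Compare letters: f→p is +10, r→b is +10, a→k is +10 — a constant shift. It's a constant shift of +10 (ROT10).
On rifle: r+10=b, i+10=s, f+10=p, l+10=v, e+10=o.

bspvo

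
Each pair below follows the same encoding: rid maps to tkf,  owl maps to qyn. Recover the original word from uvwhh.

stuff

Compare letters: r→t is +2, i→k is +2, d→f is +2 — a constant shift. Every letter moves 2 places later in the alphabet, wrapping around z→a.
Undoing it on uvwhh: u−2=s, v−2=t, w−2=u, h−2=f, h−2=f.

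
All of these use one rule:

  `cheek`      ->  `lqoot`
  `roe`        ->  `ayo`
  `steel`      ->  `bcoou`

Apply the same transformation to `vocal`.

The shift depends on letter class: consonant c→l is +9, but vowel e→o is +10. Two shifts are in play — +10 for a/e/i/o/u, +9 for every other letter.
Applying it to vocal: v(cons)+9=e, o(vowel)+10=y, c(cons)+9=l, a(vowel)+10=k, l(cons)+9=u.

eylku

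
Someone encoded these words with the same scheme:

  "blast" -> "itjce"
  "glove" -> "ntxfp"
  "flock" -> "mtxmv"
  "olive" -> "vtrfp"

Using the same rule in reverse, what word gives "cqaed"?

virus

In blast: b→i is +7, l→t is +8, a→j is +9, s→c is +10 — the shift increases by 1 each position. Each letter shifts forward by (position + 7), i.e. 7, 8, 9, … — the shift grows by one for each successive letter.
Undoing it on cqaed: c−7=v, q−8=i, a−9=r, e−10=u, d−11=s.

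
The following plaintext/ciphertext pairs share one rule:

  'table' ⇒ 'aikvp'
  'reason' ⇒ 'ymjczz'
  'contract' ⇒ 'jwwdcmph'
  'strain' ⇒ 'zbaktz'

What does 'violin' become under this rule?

cqxvtz

In table: t→a is +7, a→i is +8, b→k is +9, l→v is +10 — the shift increases by 1 each position. Each letter shifts forward by (position + 7), i.e. 7, 8, 9, … — the shift grows by one for each successive letter.
Applying it to violin: v+7=c, i+8=q, o+9=x, l+10=v, i+11=t, n+12=z.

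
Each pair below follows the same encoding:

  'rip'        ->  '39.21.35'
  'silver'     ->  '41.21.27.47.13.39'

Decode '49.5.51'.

wax

r(#18)→39 and i(#9)→21: differences scale by 2, so n = 2·pos + 3. Each letter becomes 2×(its alphabet position, a=1..z=26) + 3.
Undoing it on 49.5.51: 49→(49−3)÷2=23=w, 5→(5−3)÷2=1=a, 51→(51−3)÷2=24=x.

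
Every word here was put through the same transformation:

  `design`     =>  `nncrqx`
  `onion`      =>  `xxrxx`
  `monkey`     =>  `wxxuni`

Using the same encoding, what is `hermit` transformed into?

The shift depends on letter class: consonant d→n is +10, but vowel e→n is +9. Vowels shift forward by 9 and consonants shift forward by 10.
For hermit: h(cons)+10=r, e(vowel)+9=n, r(cons)+10=b, m(cons)+10=w, i(vowel)+9=r, t(cons)+10=d.

rnbwrd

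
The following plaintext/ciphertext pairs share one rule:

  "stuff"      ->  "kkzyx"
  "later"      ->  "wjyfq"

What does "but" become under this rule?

yzg

Two steps: reverse the string, then apply a Caesar shift of +5.
For but: reverse → tub; then shift: t+5=y, u+5=z, b+5=g.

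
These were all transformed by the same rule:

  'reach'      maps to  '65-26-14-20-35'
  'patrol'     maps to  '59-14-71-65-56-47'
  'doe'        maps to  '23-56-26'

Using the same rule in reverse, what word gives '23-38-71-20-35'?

r(#18)→65 and e(#5)→26: differences scale by 3, so n = 3·pos + 11. With a=1..z=26, the number is 3·pos + 11.
Undoing it on 23-38-71-20-35: 23→(23−11)÷3=4=d, 38→(38−11)÷3=9=i, 71→(71−11)÷3=20=t, 20→(20−11)÷3=3=c, 35→(35−11)÷3=8=h.

ditch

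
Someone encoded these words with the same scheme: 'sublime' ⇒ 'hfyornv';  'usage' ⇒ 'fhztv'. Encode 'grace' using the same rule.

Each pair mirrors across the alphabet (s↔h, u↔f, b↔y): positions sum to 25. This is the alphabet-reversal cipher (Atbash): a becomes z, b becomes y, etc.
On grace: g↔t, r↔i, a↔z, c↔x, e↔v.

tizxv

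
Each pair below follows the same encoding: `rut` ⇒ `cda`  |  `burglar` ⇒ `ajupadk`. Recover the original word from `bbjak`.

The word is reversed, then every letter is shifted forward by 9.
Undoing it on bbjak: shift back: b−9=s, b−9=s, j−9=a, a−9=r, k−9=b → ssarb; then reverse → brass.

brass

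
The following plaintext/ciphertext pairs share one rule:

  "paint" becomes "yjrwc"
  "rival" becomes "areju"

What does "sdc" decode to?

This is a Caesar cipher with shift 9.
Reversing it on sdc: s−9=j, d−9=u, c−9=t.

jut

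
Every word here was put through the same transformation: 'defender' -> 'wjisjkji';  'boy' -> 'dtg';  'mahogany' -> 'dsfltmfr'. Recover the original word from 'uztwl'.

group

The word is reversed, then every letter is shifted forward by 5.
Decoding uztwl: shift back: u−5=p, z−5=u, t−5=o, w−5=r, l−5=g → puorg; then reverse → group.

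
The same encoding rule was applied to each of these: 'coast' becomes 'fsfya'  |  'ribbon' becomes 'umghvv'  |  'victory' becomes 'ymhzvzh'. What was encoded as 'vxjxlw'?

stereo

In coast: c→f is +3, o→s is +4, a→f is +5, s→y is +6 — the shift increases by 1 each position. Each letter shifts forward by (position + 3), i.e. 3, 4, 5, … — the shift grows by one for each successive letter.
Reversing it on vxjxlw: v−3=s, x−4=t, j−5=e, x−6=r, l−7=e, w−8=o.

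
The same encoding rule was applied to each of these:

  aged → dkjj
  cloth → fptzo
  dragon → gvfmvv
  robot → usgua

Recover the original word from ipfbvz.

flavor

In aged: a→d is +3, g→k is +4, e→j is +5, d→j is +6 — the shift increases by 1 each position. Each letter shifts forward by (position + 3), i.e. 3, 4, 5, … — the shift grows by one for each successive letter.
Decoding ipfbvz: i−3=f, p−4=l, f−5=a, b−6=v, v−7=o, z−8=r.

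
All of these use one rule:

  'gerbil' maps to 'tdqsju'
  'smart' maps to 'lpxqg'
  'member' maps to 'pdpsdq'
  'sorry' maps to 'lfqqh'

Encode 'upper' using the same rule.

baadq

This is an affine cipher: with a=0,…,z=25, each position x becomes (21x+23) mod 26.
For upper: u(20)→21·20+23≡1=b; p(15)→21·15+23≡0=a; p(15)→21·15+23≡0=a; e(4)→21·4+23≡3=d; r(17)→21·17+23≡16=q (all mod 26).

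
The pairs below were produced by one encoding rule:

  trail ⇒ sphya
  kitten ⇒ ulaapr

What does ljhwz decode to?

space

The output letters match the input read backwards, each shifted +7: trail reversed is liart. Read the word backwards and shift each letter +7.
Undoing it on ljhwz: shift back: l−7=e, j−7=c, h−7=a, w−7=p, z−7=s → ecaps; then reverse → space.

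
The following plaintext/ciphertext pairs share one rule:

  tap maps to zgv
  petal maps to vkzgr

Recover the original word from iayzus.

custom

Each letter is shifted forward by 6 in the alphabet (a Caesar shift of +6).
Reversing it on iayzus: i−6=c, a−6=u, y−6=s, z−6=t, u−6=o, s−6=m.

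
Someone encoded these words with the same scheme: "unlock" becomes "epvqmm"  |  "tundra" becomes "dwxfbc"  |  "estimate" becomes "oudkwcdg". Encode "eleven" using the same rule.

The shifts repeat in a cycle of length 2: positions 0,1,… shift by +10, +2, then the pattern repeats.
Applying it to eleven: e+10=o, l+2=n, e+10=o, v+2=x, e+10=o, n+2=p.

onoxop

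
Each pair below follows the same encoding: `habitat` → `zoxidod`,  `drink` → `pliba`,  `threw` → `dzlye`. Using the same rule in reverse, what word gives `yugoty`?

h(7)→z(25) and a(0)→o(14) fit y≡9x+14 (mod 26); the inverse of 9 mod 26 is 3. Treating letters as 0–25, the rule is x ↦ 9x + 14 (mod 26).
Reversing it on yugoty: y(24)→3·(24−14)≡4=e; u(20)→3·(20−14)≡18=s; g(6)→3·(6−14)≡2=c; o(14)→3·(14−14)≡0=a; t(19)→3·(19−14)≡15=p; y(24)→3·(24−14)≡4=e (all mod 26).

escape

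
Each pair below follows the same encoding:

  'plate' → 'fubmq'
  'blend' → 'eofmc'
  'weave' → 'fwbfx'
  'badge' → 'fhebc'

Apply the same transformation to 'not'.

upo

Two steps: reverse the string, then apply a Caesar shift of +1.
For not: reverse → ton; then shift: t+1=u, o+1=p, n+1=o.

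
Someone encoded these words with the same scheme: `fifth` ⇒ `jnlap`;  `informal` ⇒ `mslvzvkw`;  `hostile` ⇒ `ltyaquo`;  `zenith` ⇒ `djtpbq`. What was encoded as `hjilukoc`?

In fifth: f→j is +4, i→n is +5, f→l is +6, t→a is +7 — the shift increases by 1 each position. Each letter shifts forward by (position + 4), i.e. 4, 5, 6, … — the shift grows by one for each successive letter.
Undoing it on hjilukoc: h−4=d, j−5=e, i−6=c, l−7=e, u−8=m, k−9=b, o−10=e, c−11=r.

december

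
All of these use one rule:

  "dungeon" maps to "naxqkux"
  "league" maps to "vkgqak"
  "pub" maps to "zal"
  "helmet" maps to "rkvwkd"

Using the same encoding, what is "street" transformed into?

Two shifts are in play — +6 for a/e/i/o/u, +10 for every other letter.
For street: s(cons)+10=c, t(cons)+10=d, r(cons)+10=b, e(vowel)+6=k, e(vowel)+6=k, t(cons)+10=d.

cdbkkd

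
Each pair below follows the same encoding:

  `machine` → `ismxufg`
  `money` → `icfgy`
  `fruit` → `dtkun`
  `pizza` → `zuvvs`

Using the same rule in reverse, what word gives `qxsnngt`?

shatter

m(12)→i(8) and a(0)→s(18) fit y≡23x+18 (mod 26); the inverse of 23 mod 26 is 17. Each letter's alphabet position (a=0..z=25) is mapped through 23·x+18 mod 26 — an affine cipher.
Undoing it on qxsnngt: q(16)→17·(16−18)≡18=s; x(23)→17·(23−18)≡7=h; s(18)→17·(18−18)≡0=a; n(13)→17·(13−18)≡19=t; n(13)→17·(13−18)≡19=t; g(6)→17·(6−18)≡4=e; t(19)→17·(19−18)≡17=r (all mod 26).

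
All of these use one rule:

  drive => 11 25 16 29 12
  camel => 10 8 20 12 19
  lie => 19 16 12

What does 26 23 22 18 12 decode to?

d is letter #4 and maps to 11: an offset of 7. The number is (letter's place in the alphabet, a=1) + 7.
Undoing it on 26 23 22 18 12: 26→(26−7)÷1=19=s, 23→(23−7)÷1=16=p, 22→(22−7)÷1=15=o, 18→(18−7)÷1=11=k, 12→(12−7)÷1=5=e.

spoke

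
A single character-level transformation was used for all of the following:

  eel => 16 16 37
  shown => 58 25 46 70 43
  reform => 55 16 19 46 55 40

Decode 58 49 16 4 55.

spear

e(#5)→16 and e(#5)→16: differences scale by 3, so n = 3·pos + 1. The formula is n = 3×(alphabet index, a=1) + 1.
Undoing it on 58 49 16 4 55: 58→(58−1)÷3=19=s, 49→(49−1)÷3=16=p, 16→(16−1)÷3=5=e, 4→(4−1)÷3=1=a, 55→(55−1)÷3=18=r.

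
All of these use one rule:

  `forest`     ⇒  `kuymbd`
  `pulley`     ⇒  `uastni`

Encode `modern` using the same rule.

rukmax

In forest: f→k is +5, o→u is +6, r→y is +7, e→m is +8 — the shift increases by 1 each position. Letter i (0-indexed) is shifted by i+5, so successive shifts are 5, 6, 7, ….
For modern: m+5=r, o+6=u, d+7=k, e+8=m, r+9=a, n+10=x.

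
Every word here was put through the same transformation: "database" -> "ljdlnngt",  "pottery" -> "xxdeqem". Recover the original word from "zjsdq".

raise

The shift increases by 1 at each position, starting from +8: 8, 9, 10, ….
Reversing it on zjsdq: z−8=r, j−9=a, s−10=i, d−11=s, q−12=e.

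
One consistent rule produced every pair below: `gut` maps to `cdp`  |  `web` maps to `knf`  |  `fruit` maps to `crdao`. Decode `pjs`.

jag

The word is reversed, then every letter is shifted forward by 9.
Decoding pjs: shift back: p−9=g, j−9=a, s−9=j → gaj; then reverse → jag.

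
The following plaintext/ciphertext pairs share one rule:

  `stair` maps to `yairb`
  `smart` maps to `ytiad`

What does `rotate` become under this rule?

In stair: s→y is +6, t→a is +7, a→i is +8, i→r is +9 — the shift increases by 1 each position. Letter i (0-indexed) is shifted by i+6, so successive shifts are 6, 7, 8, ….
For rotate: r+6=x, o+7=v, t+8=b, a+9=j, t+10=d, e+11=p.

xvbjdp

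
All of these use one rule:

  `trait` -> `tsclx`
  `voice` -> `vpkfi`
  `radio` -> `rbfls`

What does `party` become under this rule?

pbtwc

In trait: t→t is +0, r→s is +1, a→c is +2, i→l is +3 — the shift increases by 1 each position. Letter i (0-indexed) is shifted by i+0, so successive shifts are 0, 1, 2, ….
On party: p+0=p, a+1=b, r+2=t, t+3=w, y+4=c.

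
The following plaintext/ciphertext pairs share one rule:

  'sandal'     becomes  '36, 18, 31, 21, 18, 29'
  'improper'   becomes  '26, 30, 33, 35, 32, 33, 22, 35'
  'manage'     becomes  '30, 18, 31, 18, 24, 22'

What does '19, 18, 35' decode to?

s is letter #19 and maps to 36: an offset of 17. Each letter is replaced by its alphabet position (a=1..z=26) + 17.
Reversing it on 19, 18, 35: 19→(19−17)÷1=2=b, 18→(18−17)÷1=1=a, 35→(35−17)÷1=18=r.

bar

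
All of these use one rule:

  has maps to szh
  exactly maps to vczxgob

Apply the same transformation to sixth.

hrcgs

Each pair mirrors across the alphabet (h↔s, a↔z, s↔h): positions sum to 25. This is the alphabet-reversal cipher (Atbash): a becomes z, b becomes y, etc.
Applying it to sixth: s↔h, i↔r, x↔c, t↔g, h↔s.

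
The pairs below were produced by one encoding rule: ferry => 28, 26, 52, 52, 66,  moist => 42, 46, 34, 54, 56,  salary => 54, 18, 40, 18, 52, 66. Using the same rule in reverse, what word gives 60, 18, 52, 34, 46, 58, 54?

f(#6)→28 and e(#5)→26: differences scale by 2, so n = 2·pos + 16. Each letter becomes 2×(its alphabet position, a=1..z=26) + 16.
Reversing it on 60, 18, 52, 34, 46, 58, 54: 60→(60−16)÷2=22=v, 18→(18−16)÷2=1=a, 52→(52−16)÷2=18=r, 34→(34−16)÷2=9=i, 46→(46−16)÷2=15=o, 58→(58−16)÷2=21=u, 54→(54−16)÷2=19=s.

various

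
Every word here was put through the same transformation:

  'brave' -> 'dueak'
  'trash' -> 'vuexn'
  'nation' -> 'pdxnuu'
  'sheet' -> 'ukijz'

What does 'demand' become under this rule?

fhqftk

In brave: b→d is +2, r→u is +3, a→e is +4, v→a is +5 — the shift increases by 1 each position. Letter i (0-indexed) is shifted by i+2, so successive shifts are 2, 3, 4, ….
For demand: d+2=f, e+3=h, m+4=q, a+5=f, n+6=t, d+7=k.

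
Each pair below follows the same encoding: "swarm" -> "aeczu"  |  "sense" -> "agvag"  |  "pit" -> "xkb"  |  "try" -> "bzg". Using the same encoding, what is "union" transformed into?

wvkqv

Vowels shift forward by 2 and consonants shift forward by 8.
For union: u(vowel)+2=w, n(cons)+8=v, i(vowel)+2=k, o(vowel)+2=q, n(cons)+8=v.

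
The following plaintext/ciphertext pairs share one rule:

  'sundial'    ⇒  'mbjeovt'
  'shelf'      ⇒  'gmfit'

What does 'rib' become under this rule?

cjs

The word is reversed, then every letter is shifted forward by 1.
For rib: reverse → bir; then shift: b+1=c, i+1=j, r+1=s.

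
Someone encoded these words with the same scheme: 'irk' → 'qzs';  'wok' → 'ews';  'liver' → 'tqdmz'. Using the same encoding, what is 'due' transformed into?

lcm

Compare letters: i→q is +8, r→z is +8, k→s is +8 — a constant shift. It's a constant shift of +8 (ROT8).
On due: d+8=l, u+8=c, e+8=m.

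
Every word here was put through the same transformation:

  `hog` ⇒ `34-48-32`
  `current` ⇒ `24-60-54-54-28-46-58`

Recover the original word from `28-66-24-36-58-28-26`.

With a=1..z=26, the number is 2·pos + 18.
Reversing it on 28-66-24-36-58-28-26: 28→(28−18)÷2=5=e, 66→(66−18)÷2=24=x, 24→(24−18)÷2=3=c, 36→(36−18)÷2=9=i, 58→(58−18)÷2=20=t, 28→(28−18)÷2=5=e, 26→(26−18)÷2=4=d.

excited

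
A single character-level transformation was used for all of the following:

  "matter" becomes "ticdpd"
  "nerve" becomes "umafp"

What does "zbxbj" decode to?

story

In matter: m→t is +7, a→i is +8, t→c is +9, t→d is +10 — the shift increases by 1 each position. Letter i (0-indexed) is shifted by i+7, so successive shifts are 7, 8, 9, ….
Decoding zbxbj: z−7=s, b−8=t, x−9=o, b−10=r, j−11=y.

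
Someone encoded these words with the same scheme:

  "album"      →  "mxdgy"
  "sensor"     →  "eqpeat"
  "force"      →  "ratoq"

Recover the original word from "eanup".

solid

Shifts by position in album: pos 0: a→m (+12), pos 1: l→x (+12), pos 2: b→d (+2), pos 3: u→g (+12), pos 4: m→y (+12) — repeating every 3. It's a Vigenère-style cipher with numeric key [12,12,2]: position i shifts by key[i mod 3].
Decoding eanup: e−12=s, a−12=o, n−2=l, u−12=i, p−12=d.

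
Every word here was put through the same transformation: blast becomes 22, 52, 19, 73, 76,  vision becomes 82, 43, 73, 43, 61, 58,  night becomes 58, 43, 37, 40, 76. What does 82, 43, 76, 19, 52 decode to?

b(#2)→22 and l(#12)→52: differences scale by 3, so n = 3·pos + 16. The formula is n = 3×(alphabet index, a=1) + 16.
Reversing it on 82, 43, 76, 19, 52: 82→(82−16)÷3=22=v, 43→(43−16)÷3=9=i, 76→(76−16)÷3=20=t, 19→(19−16)÷3=1=a, 52→(52−16)÷3=12=l.

vital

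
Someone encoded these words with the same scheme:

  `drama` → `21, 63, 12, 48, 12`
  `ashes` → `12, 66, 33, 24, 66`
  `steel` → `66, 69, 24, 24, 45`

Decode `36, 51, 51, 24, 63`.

inner

d(#4)→21 and r(#18)→63: differences scale by 3, so n = 3·pos + 9. With a=1..z=26, the number is 3·pos + 9.
Undoing it on 36, 51, 51, 24, 63: 36→(36−9)÷3=9=i, 51→(51−9)÷3=14=n, 51→(51−9)÷3=14=n, 24→(24−9)÷3=5=e, 63→(63−9)÷3=18=r.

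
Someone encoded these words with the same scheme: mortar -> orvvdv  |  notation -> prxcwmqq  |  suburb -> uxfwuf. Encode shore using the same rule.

uksth

Shifts by position in mortar: pos 0: m→o (+2), pos 1: o→r (+3), pos 2: r→v (+4), pos 3: t→v (+2), pos 4: a→d (+3), pos 5: r→v (+4) — repeating every 3. The shifts repeat in a cycle of length 3: positions 0,1,… shift by +2, +3, +4, then the pattern repeats.
For shore: s+2=u, h+3=k, o+4=s, r+2=t, e+3=h.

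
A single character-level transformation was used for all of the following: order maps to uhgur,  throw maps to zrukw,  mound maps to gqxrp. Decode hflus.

The output letters match the input read backwards, each shifted +3: order reversed is redro. Read the word backwards and shift each letter +3.
Reversing it on hflus: shift back: h−3=e, f−3=c, l−3=i, u−3=r, s−3=p → ecirp; then reverse → price.

price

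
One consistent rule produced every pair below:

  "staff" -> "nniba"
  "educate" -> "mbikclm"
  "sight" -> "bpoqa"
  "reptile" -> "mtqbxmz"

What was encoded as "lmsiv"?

The output letters match the input read backwards, each shifted +8: staff reversed is ffats. Two steps: reverse the string, then apply a Caesar shift of +8.
Reversing it on lmsiv: shift back: l−8=d, m−8=e, s−8=k, i−8=a, v−8=n → dekan; then reverse → naked.

naked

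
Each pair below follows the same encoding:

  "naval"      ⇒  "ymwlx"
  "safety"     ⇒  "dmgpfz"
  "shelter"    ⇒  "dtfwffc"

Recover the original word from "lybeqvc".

A repeating key of period 3 is used — shifts +11, +12, +1 over and over.
Decoding lybeqvc: l−11=a, y−12=m, b−1=a, e−11=t, q−12=e, v−1=u, c−11=r.

amateur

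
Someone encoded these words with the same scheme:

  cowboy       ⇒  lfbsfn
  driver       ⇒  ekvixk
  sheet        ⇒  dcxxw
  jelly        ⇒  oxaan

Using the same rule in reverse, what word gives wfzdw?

toast

c(2)→l(11) and o(14)→f(5) fit y≡19x+25 (mod 26); the inverse of 19 mod 26 is 11. Treating letters as 0–25, the rule is x ↦ 19x + 25 (mod 26).
Undoing it on wfzdw: w(22)→11·(22−25)≡19=t; f(5)→11·(5−25)≡14=o; z(25)→11·(25−25)≡0=a; d(3)→11·(3−25)≡18=s; w(22)→11·(22−25)≡19=t (all mod 26).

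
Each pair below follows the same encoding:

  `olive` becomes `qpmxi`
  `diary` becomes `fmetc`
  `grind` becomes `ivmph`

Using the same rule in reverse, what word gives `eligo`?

cheek

Shifts by position in olive: pos 0: o→q (+2), pos 1: l→p (+4), pos 2: i→m (+4), pos 3: v→x (+2), pos 4: e→i (+4) — repeating every 3. The shifts repeat in a cycle of length 3: positions 0,1,… shift by +2, +4, +4, then the pattern repeats.
Undoing it on eligo: e−2=c, l−4=h, i−4=e, g−2=e, o−4=k.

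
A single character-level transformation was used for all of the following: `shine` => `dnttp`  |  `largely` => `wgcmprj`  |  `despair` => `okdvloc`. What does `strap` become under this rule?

dzcga

Shifts by position in shine: pos 0: s→d (+11), pos 1: h→n (+6), pos 2: i→t (+11), pos 3: n→t (+6) — repeating every 2. A repeating key of period 2 is used — shifts +11, +6 over and over.
Applying it to strap: s+11=d, t+6=z, r+11=c, a+6=g, p+11=a.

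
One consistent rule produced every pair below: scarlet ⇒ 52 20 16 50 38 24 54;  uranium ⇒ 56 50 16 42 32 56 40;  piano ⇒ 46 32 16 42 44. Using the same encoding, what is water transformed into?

60 16 54 24 50

s(#19)→52 and c(#3)→20: differences scale by 2, so n = 2·pos + 14. With a=1..z=26, the number is 2·pos + 14.
On water: w=23→60, a=1→16, t=20→54, e=5→24, r=18→50.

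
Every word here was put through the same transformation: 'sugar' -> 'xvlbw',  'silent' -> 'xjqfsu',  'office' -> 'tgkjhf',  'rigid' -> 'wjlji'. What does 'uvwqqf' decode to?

purple

A repeating key of period 2 is used — shifts +5, +1 over and over.
Undoing it on uvwqqf: u−5=p, v−1=u, w−5=r, q−1=p, q−5=l, f−1=e.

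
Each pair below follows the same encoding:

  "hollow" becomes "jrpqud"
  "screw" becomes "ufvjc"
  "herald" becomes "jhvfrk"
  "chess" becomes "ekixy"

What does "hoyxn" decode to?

Each letter shifts forward by (position + 2), i.e. 2, 3, 4, … — the shift grows by one for each successive letter.
Decoding hoyxn: h−2=f, o−3=l, y−4=u, x−5=s, n−6=h.

flush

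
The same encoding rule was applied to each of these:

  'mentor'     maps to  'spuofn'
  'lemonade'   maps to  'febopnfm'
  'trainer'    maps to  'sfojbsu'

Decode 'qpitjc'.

bishop

The output letters match the input read backwards, each shifted +1: mentor reversed is rotnem. Read the word backwards and shift each letter +1.
Undoing it on qpitjc: shift back: q−1=p, p−1=o, i−1=h, t−1=s, j−1=i, c−1=b → pohsib; then reverse → bishop.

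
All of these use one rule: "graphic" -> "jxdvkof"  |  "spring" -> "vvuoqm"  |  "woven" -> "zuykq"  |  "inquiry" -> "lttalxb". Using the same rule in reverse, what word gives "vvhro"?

spell

Shifts by position in graphic: pos 0: g→j (+3), pos 1: r→x (+6), pos 2: a→d (+3), pos 3: p→v (+6) — repeating every 2. The shifts repeat in a cycle of length 2: positions 0,1,… shift by +3, +6, then the pattern repeats.
Undoing it on vvhro: v−3=s, v−6=p, h−3=e, r−6=l, o−3=l.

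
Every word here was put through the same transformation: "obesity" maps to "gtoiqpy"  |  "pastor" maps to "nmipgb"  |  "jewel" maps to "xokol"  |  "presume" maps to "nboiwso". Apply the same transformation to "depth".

honpj

o(14)→g(6) and b(1)→t(19) fit y≡7x+12 (mod 26); the inverse of 7 mod 26 is 15. This is an affine cipher: with a=0,…,z=25, each position x becomes (7x+12) mod 26.
Applying it to depth: d(3)→7·3+12≡7=h; e(4)→7·4+12≡14=o; p(15)→7·15+12≡13=n; t(19)→7·19+12≡15=p; h(7)→7·7+12≡9=j (all mod 26).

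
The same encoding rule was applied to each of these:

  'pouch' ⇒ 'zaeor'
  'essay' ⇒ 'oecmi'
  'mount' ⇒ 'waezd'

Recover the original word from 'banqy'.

rodeo

A repeating key of period 2 is used — shifts +10, +12 over and over.
Undoing it on banqy: b−10=r, a−12=o, n−10=d, q−12=e, y−10=o.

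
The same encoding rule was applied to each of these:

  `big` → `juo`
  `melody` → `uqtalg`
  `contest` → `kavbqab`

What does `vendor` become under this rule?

dqvlaz

The shift depends on letter class: consonant b→j is +8, but vowel i→u is +12. The rule splits by letter class: vowels +12, consonants +8.
On vendor: v(cons)+8=d, e(vowel)+12=q, n(cons)+8=v, d(cons)+8=l, o(vowel)+12=a, r(cons)+8=z.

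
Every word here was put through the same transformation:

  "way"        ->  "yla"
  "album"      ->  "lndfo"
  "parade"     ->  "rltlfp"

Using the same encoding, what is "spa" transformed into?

The shift depends on letter class: consonant w→y is +2, but vowel a→l is +11. The rule splits by letter class: vowels +11, consonants +2.
For spa: s(cons)+2=u, p(cons)+2=r, a(vowel)+11=l.

url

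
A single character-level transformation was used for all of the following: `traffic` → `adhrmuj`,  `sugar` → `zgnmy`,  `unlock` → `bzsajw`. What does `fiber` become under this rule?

Shifts by position in traffic: pos 0: t→a (+7), pos 1: r→d (+12), pos 2: a→h (+7), pos 3: f→r (+12) — repeating every 2. A repeating key of period 2 is used — shifts +7, +12 over and over.
On fiber: f+7=m, i+12=u, b+7=i, e+12=q, r+7=y.

muiqy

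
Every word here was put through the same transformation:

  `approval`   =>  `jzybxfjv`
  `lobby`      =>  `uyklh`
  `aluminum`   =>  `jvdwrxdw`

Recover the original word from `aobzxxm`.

Shifts by position in approval: pos 0: a→j (+9), pos 1: p→z (+10), pos 2: p→y (+9), pos 3: r→b (+10) — repeating every 2. The shifts repeat in a cycle of length 2: positions 0,1,… shift by +9, +10, then the pattern repeats.
Reversing it on aobzxxm: a−9=r, o−10=e, b−9=s, z−10=p, x−9=o, x−10=n, m−9=d.

respond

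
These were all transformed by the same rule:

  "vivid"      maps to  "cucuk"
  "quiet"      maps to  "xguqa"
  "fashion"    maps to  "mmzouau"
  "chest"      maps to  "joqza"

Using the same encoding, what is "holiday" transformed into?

oasukmf

Vowels shift forward by 12 and consonants shift forward by 7.
On holiday: h(cons)+7=o, o(vowel)+12=a, l(cons)+7=s, i(vowel)+12=u, d(cons)+7=k, a(vowel)+12=m, y(cons)+7=f.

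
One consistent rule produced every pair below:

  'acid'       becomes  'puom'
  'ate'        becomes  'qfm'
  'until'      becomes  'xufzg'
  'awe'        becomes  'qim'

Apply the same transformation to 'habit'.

The word is reversed, then every letter is shifted forward by 12.
Applying it to habit: reverse → tibah; then shift: t+12=f, i+12=u, b+12=n, a+12=m, h+12=t.

funmt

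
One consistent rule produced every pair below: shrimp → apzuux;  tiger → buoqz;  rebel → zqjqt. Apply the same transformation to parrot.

xmzzab

The shift depends on letter class: consonant s→a is +8, but vowel i→u is +12. The rule splits by letter class: vowels +12, consonants +8.
For parrot: p(cons)+8=x, a(vowel)+12=m, r(cons)+8=z, r(cons)+8=z, o(vowel)+12=a, t(cons)+8=b.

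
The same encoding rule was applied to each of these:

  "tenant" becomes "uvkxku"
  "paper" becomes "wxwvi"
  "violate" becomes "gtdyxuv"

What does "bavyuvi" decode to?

shelter

This is an affine cipher: with a=0,…,z=25, each position x becomes (19x+23) mod 26.
Decoding bavyuvi: b(1)→11·(1−23)≡18=s; a(0)→11·(0−23)≡7=h; v(21)→11·(21−23)≡4=e; y(24)→11·(24−23)≡11=l; u(20)→11·(20−23)≡19=t; v(21)→11·(21−23)≡4=e; i(8)→11·(8−23)≡17=r (all mod 26).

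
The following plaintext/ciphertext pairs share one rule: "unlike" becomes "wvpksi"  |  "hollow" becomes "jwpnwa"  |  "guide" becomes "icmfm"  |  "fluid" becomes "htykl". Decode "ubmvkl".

Shifts by position in unlike: pos 0: u→w (+2), pos 1: n→v (+8), pos 2: l→p (+4), pos 3: i→k (+2), pos 4: k→s (+8), pos 5: e→i (+4) — repeating every 3. The shifts repeat in a cycle of length 3: positions 0,1,… shift by +2, +8, +4, then the pattern repeats.
Undoing it on ubmvkl: u−2=s, b−8=t, m−4=i, v−2=t, k−8=c, l−4=h.

stitch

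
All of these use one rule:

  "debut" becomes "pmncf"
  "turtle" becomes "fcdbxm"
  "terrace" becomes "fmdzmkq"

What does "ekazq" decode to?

score

Shifts by position in debut: pos 0: d→p (+12), pos 1: e→m (+8), pos 2: b→n (+12), pos 3: u→c (+8) — repeating every 2. The shifts repeat in a cycle of length 2: positions 0,1,… shift by +12, +8, then the pattern repeats.
Reversing it on ekazq: e−12=s, k−8=c, a−12=o, z−8=r, q−12=e.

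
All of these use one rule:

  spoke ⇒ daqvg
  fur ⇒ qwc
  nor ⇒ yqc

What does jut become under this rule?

uwe

The shift depends on letter class: consonant s→d is +11, but vowel o→q is +2. Vowels shift forward by 2 and consonants shift forward by 11.
For jut: j(cons)+11=u, u(vowel)+2=w, t(cons)+11=e.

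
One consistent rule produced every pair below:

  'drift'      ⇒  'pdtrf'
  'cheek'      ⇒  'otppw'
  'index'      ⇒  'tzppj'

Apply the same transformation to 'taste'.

flefp

The rule splits by letter class: vowels +11, consonants +12.
For taste: t(cons)+12=f, a(vowel)+11=l, s(cons)+12=e, t(cons)+12=f, e(vowel)+11=p.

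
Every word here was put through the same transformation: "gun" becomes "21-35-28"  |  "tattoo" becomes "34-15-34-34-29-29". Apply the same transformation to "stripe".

g is letter #7 and maps to 21: an offset of 14. Letters become their 1-based position plus 14 (so a→15, b→16, …).
For stripe: s=19→33, t=20→34, r=18→32, i=9→23, p=16→30, e=5→19.

33-34-32-23-30-19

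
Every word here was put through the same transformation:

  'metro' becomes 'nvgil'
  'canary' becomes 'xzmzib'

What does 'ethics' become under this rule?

vgsrxh

Each letter is replaced by its mirror in the alphabet: a↔z, b↔y, c↔x, and so on (the Atbash cipher).
For ethics: e↔v, t↔g, h↔s, i↔r, c↔x, s↔h.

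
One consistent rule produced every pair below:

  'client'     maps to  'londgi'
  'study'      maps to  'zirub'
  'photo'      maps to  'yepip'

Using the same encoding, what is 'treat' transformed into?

iqdti

Treating letters as 0–25, the rule is x ↦ 9x + 19 (mod 26).
On treat: t(19)→9·19+19≡8=i; r(17)→9·17+19≡16=q; e(4)→9·4+19≡3=d; a(0)→9·0+19≡19=t; t(19)→9·19+19≡8=i (all mod 26).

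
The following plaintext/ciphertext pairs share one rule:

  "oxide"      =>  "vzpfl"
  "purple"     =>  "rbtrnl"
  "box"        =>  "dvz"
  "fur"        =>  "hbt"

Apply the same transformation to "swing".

The shift depends on letter class: consonant x→z is +2, but vowel o→v is +7. Two shifts are in play — +7 for a/e/i/o/u, +2 for every other letter.
For swing: s(cons)+2=u, w(cons)+2=y, i(vowel)+7=p, n(cons)+2=p, g(cons)+2=i.

uyppi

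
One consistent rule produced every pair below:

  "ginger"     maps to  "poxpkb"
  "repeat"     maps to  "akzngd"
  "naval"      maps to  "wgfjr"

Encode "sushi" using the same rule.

bacqo

Shifts by position in ginger: pos 0: g→p (+9), pos 1: i→o (+6), pos 2: n→x (+10), pos 3: g→p (+9), pos 4: e→k (+6), pos 5: r→b (+10) — repeating every 3. The shifts repeat in a cycle of length 3: positions 0,1,… shift by +9, +6, +10, then the pattern repeats.
Applying it to sushi: s+9=b, u+6=a, s+10=c, h+9=q, i+6=o.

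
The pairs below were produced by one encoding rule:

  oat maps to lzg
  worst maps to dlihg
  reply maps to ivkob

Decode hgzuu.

staff

This is the alphabet-reversal cipher (Atbash): a becomes z, b becomes y, etc.
Reversing it on hgzuu: h↔s, g↔t, z↔a, u↔f, u↔f.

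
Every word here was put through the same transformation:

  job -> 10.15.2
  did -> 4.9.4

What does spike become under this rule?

19.16.9.11.5

j is letter #10 and maps to 10: an offset of 0. Letters become their 1-indexed alphabet positions: a=1 … z=26.
For spike: s=19→19, p=16→16, i=9→9, k=11→11, e=5→5.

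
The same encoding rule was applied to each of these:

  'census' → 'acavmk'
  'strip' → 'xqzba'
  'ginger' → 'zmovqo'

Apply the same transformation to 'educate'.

mbikclm

The output letters match the input read backwards, each shifted +8: census reversed is susnec. Two steps: reverse the string, then apply a Caesar shift of +8.
For educate: reverse → etacude; then shift: e+8=m, t+8=b, a+8=i, c+8=k, u+8=c, d+8=l, e+8=m.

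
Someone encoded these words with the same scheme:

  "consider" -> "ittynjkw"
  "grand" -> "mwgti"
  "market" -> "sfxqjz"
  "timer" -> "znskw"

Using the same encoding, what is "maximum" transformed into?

Shifts by position in consider: pos 0: c→i (+6), pos 1: o→t (+5), pos 2: n→t (+6), pos 3: s→y (+6), pos 4: i→n (+5), pos 5: d→j (+6) — repeating every 3. A repeating key of period 3 is used — shifts +6, +5, +6 over and over.
On maximum: m+6=s, a+5=f, x+6=d, i+6=o, m+5=r, u+6=a, m+6=s.

sfdoras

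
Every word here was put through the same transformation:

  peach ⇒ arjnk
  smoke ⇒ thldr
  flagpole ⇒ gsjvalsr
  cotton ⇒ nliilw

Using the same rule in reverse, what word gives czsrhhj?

dilemma

p(15)→a(0) and e(4)→r(17) fit y≡15x+9 (mod 26); the inverse of 15 mod 26 is 7. Treating letters as 0–25, the rule is x ↦ 15x + 9 (mod 26).
Reversing it on czsrhhj: c(2)→7·(2−9)≡3=d; z(25)→7·(25−9)≡8=i; s(18)→7·(18−9)≡11=l; r(17)→7·(17−9)≡4=e; h(7)→7·(7−9)≡12=m; h(7)→7·(7−9)≡12=m; j(9)→7·(9−9)≡0=a (all mod 26).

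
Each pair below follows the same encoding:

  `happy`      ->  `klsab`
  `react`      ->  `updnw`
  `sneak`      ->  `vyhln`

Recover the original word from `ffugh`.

Shifts by position in happy: pos 0: h→k (+3), pos 1: a→l (+11), pos 2: p→s (+3), pos 3: p→a (+11) — repeating every 2. It's a Vigenère-style cipher with numeric key [3,11]: position i shifts by key[i mod 2].
Decoding ffugh: f−3=c, f−11=u, u−3=r, g−11=v, h−3=e.

curve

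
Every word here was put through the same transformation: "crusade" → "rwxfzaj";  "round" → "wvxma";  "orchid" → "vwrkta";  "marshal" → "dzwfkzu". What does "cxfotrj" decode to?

justice

c(2)→r(17) and r(17)→w(22) fit y≡9x+25 (mod 26); the inverse of 9 mod 26 is 3. Each letter's alphabet position (a=0..z=25) is mapped through 9·x+25 mod 26 — an affine cipher.
Reversing it on cxfotrj: c(2)→3·(2−25)≡9=j; x(23)→3·(23−25)≡20=u; f(5)→3·(5−25)≡18=s; o(14)→3·(14−25)≡19=t; t(19)→3·(19−25)≡8=i; r(17)→3·(17−25)≡2=c; j(9)→3·(9−25)≡4=e (all mod 26).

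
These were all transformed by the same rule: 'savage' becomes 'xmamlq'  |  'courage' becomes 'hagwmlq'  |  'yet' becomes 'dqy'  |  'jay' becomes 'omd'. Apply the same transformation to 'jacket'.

The shift depends on letter class: consonant s→x is +5, but vowel a→m is +12. Two shifts are in play — +12 for a/e/i/o/u, +5 for every other letter.
Applying it to jacket: j(cons)+5=o, a(vowel)+12=m, c(cons)+5=h, k(cons)+5=p, e(vowel)+12=q, t(cons)+5=y.

omhpqy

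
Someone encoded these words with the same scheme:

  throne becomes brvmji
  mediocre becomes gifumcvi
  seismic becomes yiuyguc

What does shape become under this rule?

yrwpi

t(19)→b(1) and h(7)→r(17) fit y≡3x+22 (mod 26); the inverse of 3 mod 26 is 9. This is an affine cipher: with a=0,…,z=25, each position x becomes (3x+22) mod 26.
For shape: s(18)→3·18+22≡24=y; h(7)→3·7+22≡17=r; a(0)→3·0+22≡22=w; p(15)→3·15+22≡15=p; e(4)→3·4+22≡8=i (all mod 26).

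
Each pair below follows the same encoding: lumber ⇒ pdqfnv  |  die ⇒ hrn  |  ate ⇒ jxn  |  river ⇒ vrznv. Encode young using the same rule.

cxdrk

The shift depends on letter class: consonant l→p is +4, but vowel u→d is +9. Two shifts are in play — +9 for a/e/i/o/u, +4 for every other letter.
On young: y(cons)+4=c, o(vowel)+9=x, u(vowel)+9=d, n(cons)+4=r, g(cons)+4=k.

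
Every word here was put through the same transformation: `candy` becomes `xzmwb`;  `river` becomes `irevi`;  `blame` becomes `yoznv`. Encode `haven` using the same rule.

Each pair mirrors across the alphabet (c↔x, a↔z, n↔m): positions sum to 25. Each letter is replaced by its mirror in the alphabet: a↔z, b↔y, c↔x, and so on (the Atbash cipher).
For haven: h↔s, a↔z, v↔e, e↔v, n↔m.

szevm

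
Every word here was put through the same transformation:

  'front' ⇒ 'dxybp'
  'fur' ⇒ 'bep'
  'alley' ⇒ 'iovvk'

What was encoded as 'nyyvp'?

flood

The word is reversed, then every letter is shifted forward by 10.
Reversing it on nyyvp: shift back: n−10=d, y−10=o, y−10=o, v−10=l, p−10=f → doolf; then reverse → flood.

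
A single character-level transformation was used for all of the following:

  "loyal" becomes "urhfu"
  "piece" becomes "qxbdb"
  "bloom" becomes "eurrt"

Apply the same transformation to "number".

sltebo

l(11)→u(20) and o(14)→r(17) fit y≡25x+5 (mod 26); the inverse of 25 mod 26 is 25. Treating letters as 0–25, the rule is x ↦ 25x + 5 (mod 26).
On number: n(13)→25·13+5≡18=s; u(20)→25·20+5≡11=l; m(12)→25·12+5≡19=t; b(1)→25·1+5≡4=e; e(4)→25·4+5≡1=b; r(17)→25·17+5≡14=o (all mod 26).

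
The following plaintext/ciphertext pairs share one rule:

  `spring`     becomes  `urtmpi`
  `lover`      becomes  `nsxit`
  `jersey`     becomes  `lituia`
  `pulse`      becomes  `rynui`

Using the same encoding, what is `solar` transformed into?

The shift depends on letter class: consonant s→u is +2, but vowel i→m is +4. Vowels shift forward by 4 and consonants shift forward by 2.
Applying it to solar: s(cons)+2=u, o(vowel)+4=s, l(cons)+2=n, a(vowel)+4=e, r(cons)+2=t.

usnet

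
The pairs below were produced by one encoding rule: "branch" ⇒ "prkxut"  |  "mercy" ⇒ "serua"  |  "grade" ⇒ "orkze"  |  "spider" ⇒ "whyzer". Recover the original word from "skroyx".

b(1)→p(15) and r(17)→r(17) fit y≡5x+10 (mod 26); the inverse of 5 mod 26 is 21. Each letter's alphabet position (a=0..z=25) is mapped through 5·x+10 mod 26 — an affine cipher.
Undoing it on skroyx: s(18)→21·(18−10)≡12=m; k(10)→21·(10−10)≡0=a; r(17)→21·(17−10)≡17=r; o(14)→21·(14−10)≡6=g; y(24)→21·(24−10)≡8=i; x(23)→21·(23−10)≡13=n (all mod 26).

margin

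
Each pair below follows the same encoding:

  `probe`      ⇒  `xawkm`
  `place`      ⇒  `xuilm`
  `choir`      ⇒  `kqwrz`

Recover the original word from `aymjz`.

spear

Shifts by position in probe: pos 0: p→x (+8), pos 1: r→a (+9), pos 2: o→w (+8), pos 3: b→k (+9) — repeating every 2. It's a Vigenère-style cipher with numeric key [8,9]: position i shifts by key[i mod 2].
Decoding aymjz: a−8=s, y−9=p, m−8=e, j−9=a, z−8=r.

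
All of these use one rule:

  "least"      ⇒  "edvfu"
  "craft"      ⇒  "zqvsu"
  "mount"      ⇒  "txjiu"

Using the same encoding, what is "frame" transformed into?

sqvtd

l(11)→e(4) and e(4)→d(3) fit y≡15x+21 (mod 26); the inverse of 15 mod 26 is 7. Each letter's alphabet position (a=0..z=25) is mapped through 15·x+21 mod 26 — an affine cipher.
For frame: f(5)→15·5+21≡18=s; r(17)→15·17+21≡16=q; a(0)→15·0+21≡21=v; m(12)→15·12+21≡19=t; e(4)→15·4+21≡3=d (all mod 26).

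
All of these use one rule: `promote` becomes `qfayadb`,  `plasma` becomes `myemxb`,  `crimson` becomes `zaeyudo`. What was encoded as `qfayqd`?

The output letters match the input read backwards, each shifted +12: promote reversed is etomorp. Two steps: reverse the string, then apply a Caesar shift of +12.
Reversing it on qfayqd: shift back: q−12=e, f−12=t, a−12=o, y−12=m, q−12=e, d−12=r → etomer; then reverse → remote.

remote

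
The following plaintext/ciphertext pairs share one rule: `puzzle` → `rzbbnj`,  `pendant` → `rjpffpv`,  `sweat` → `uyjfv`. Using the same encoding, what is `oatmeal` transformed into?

The shift depends on letter class: consonant p→r is +2, but vowel u→z is +5. Vowels shift forward by 5 and consonants shift forward by 2.
On oatmeal: o(vowel)+5=t, a(vowel)+5=f, t(cons)+2=v, m(cons)+2=o, e(vowel)+5=j, a(vowel)+5=f, l(cons)+2=n.

tfvojfn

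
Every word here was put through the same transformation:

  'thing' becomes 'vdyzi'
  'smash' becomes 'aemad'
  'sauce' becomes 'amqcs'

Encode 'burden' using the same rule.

hqfxsz

t(19)→v(21) and h(7)→d(3) fit y≡21x+12 (mod 26); the inverse of 21 mod 26 is 5. This is an affine cipher: with a=0,…,z=25, each position x becomes (21x+12) mod 26.
Applying it to burden: b(1)→21·1+12≡7=h; u(20)→21·20+12≡16=q; r(17)→21·17+12≡5=f; d(3)→21·3+12≡23=x; e(4)→21·4+12≡18=s; n(13)→21·13+12≡25=z (all mod 26).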